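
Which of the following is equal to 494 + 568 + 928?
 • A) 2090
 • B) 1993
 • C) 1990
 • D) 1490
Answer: C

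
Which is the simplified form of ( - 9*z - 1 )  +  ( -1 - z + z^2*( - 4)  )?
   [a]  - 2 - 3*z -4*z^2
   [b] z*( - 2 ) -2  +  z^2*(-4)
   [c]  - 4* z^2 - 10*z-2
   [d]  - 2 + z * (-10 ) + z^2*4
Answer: c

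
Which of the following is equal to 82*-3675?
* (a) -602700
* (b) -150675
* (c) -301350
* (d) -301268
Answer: c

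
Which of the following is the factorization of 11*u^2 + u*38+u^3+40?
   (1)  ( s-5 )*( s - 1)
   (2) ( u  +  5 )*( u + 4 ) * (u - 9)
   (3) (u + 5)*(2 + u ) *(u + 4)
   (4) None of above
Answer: 3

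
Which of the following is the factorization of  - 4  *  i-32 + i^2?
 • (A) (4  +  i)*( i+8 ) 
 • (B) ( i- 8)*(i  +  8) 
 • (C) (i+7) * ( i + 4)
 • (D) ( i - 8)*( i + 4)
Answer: D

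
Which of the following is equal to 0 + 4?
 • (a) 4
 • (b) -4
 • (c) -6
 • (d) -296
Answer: a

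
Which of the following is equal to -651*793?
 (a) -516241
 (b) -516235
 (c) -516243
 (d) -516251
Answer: c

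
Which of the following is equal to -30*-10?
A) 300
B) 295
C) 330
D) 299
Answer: A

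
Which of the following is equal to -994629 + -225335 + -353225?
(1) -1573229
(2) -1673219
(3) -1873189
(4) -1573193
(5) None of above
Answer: 5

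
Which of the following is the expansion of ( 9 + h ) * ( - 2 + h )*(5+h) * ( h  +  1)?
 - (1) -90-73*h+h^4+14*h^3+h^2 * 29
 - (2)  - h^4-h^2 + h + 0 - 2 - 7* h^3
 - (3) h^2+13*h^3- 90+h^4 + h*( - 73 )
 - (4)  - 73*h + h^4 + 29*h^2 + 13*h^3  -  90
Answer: 4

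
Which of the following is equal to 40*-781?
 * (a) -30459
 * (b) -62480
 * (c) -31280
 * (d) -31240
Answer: d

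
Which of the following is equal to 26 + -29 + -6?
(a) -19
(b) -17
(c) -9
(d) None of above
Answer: c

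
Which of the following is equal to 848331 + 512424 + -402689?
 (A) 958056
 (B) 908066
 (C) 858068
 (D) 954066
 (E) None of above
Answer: E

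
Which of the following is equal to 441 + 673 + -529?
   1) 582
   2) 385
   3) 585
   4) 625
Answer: 3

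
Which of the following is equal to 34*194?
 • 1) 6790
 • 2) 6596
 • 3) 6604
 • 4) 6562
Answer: 2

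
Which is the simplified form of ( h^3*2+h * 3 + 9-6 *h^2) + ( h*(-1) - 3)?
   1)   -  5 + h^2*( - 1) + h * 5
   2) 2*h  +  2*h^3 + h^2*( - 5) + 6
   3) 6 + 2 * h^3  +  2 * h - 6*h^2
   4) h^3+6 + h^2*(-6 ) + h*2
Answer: 3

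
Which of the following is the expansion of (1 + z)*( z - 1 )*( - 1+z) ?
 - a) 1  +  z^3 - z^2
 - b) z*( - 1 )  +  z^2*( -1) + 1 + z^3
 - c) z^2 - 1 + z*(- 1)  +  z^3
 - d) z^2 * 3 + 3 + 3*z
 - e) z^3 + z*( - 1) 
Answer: b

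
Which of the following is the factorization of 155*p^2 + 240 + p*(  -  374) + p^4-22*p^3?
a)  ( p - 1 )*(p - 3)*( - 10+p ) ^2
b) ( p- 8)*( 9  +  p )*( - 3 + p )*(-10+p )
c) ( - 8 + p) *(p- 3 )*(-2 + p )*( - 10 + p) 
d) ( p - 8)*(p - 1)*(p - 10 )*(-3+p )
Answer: d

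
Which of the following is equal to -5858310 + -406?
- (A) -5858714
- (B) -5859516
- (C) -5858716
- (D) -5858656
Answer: C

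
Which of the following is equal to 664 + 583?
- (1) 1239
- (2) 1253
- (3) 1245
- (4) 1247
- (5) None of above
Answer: 4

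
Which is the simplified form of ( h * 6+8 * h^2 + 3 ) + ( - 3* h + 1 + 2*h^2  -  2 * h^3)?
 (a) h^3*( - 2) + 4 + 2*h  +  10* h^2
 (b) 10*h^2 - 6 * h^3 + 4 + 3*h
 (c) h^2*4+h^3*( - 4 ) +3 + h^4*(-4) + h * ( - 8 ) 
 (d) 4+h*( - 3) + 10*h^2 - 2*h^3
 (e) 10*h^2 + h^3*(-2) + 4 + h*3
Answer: e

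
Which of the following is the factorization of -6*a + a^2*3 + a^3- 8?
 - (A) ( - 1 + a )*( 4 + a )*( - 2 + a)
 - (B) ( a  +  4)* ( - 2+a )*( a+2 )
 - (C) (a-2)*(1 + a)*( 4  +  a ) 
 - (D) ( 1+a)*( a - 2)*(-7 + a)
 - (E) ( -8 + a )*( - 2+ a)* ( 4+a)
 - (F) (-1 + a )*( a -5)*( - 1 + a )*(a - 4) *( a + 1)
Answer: C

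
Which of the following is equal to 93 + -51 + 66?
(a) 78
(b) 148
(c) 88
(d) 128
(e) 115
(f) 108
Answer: f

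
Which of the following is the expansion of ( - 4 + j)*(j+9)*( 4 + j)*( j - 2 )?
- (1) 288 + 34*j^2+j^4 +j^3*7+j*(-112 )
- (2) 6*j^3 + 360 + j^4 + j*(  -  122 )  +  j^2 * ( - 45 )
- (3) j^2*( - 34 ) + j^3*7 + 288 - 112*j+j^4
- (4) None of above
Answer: 3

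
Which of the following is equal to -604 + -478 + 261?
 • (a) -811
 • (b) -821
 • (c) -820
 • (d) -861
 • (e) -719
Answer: b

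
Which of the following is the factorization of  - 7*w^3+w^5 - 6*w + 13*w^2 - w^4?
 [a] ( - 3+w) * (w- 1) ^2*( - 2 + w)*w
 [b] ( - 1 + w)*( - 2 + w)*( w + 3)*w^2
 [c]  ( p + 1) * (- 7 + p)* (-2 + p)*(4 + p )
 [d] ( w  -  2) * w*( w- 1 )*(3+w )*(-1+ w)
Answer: d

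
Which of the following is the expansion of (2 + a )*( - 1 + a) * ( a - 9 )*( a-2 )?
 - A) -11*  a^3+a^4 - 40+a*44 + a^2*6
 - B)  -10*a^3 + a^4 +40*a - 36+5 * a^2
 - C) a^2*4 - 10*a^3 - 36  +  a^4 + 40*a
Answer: B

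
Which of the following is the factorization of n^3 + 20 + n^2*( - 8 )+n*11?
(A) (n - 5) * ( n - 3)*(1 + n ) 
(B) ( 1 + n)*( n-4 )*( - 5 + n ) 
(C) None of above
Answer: B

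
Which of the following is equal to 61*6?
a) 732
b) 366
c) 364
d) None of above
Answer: b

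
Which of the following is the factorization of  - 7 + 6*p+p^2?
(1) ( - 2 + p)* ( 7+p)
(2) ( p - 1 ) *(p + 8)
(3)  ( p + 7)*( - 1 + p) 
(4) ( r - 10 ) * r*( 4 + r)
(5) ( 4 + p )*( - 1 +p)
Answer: 3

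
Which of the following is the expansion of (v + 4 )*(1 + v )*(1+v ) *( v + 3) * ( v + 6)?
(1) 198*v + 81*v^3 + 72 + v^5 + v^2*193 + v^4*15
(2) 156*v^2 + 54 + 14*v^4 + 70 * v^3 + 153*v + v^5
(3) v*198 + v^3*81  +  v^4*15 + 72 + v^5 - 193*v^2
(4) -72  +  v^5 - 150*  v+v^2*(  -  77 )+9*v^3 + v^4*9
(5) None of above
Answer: 1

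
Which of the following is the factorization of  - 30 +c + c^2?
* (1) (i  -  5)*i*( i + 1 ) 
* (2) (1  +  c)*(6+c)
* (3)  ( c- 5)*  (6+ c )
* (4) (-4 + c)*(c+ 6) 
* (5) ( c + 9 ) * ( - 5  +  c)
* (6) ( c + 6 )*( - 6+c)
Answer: 3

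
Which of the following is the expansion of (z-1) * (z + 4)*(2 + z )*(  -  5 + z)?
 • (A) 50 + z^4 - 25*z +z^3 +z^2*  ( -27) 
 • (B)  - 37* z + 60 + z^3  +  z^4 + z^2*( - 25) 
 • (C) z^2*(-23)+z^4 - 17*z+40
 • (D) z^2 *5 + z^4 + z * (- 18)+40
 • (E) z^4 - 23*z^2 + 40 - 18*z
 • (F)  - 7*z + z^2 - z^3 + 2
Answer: E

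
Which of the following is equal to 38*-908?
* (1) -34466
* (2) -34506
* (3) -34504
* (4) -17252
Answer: 3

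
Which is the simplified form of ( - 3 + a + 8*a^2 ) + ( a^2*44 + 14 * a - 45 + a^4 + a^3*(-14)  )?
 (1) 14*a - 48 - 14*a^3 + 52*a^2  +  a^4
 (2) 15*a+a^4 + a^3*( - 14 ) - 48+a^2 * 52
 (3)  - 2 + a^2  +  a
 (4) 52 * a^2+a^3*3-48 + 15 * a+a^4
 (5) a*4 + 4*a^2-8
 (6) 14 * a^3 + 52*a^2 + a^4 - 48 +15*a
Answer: 2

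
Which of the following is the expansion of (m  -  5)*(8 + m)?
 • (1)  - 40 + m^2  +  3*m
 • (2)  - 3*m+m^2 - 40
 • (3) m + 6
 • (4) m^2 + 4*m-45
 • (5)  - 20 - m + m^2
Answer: 1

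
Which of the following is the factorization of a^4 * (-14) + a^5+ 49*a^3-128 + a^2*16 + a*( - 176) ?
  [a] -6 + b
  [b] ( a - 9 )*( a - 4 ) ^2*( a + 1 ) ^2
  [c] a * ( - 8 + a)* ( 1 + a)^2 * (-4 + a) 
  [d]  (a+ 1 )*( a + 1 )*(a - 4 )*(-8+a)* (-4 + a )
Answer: d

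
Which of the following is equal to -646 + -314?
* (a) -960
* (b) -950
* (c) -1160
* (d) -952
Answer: a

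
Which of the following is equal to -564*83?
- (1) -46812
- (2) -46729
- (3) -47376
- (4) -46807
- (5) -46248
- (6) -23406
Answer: 1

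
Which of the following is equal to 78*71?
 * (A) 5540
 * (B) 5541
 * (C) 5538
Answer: C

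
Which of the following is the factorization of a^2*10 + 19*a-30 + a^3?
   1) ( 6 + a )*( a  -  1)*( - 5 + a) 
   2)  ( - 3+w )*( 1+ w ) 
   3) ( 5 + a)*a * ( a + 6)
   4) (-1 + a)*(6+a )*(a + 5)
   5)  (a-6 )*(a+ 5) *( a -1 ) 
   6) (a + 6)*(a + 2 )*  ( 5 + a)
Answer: 4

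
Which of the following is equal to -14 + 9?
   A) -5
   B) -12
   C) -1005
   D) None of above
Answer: A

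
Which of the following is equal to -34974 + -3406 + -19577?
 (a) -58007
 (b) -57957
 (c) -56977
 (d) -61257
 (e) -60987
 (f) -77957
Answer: b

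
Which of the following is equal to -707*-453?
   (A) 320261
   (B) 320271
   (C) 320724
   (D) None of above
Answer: B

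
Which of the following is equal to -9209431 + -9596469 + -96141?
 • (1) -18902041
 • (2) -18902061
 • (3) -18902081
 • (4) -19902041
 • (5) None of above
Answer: 1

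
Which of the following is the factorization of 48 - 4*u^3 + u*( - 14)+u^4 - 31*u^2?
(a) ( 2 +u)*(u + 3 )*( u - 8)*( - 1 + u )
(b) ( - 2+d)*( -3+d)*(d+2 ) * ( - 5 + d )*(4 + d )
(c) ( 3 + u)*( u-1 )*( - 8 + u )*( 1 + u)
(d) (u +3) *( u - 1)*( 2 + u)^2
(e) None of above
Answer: a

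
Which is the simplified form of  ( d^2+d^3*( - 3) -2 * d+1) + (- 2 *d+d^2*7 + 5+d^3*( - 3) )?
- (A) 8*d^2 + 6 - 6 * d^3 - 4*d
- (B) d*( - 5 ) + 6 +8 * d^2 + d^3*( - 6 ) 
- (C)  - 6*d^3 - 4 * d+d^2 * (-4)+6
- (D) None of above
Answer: A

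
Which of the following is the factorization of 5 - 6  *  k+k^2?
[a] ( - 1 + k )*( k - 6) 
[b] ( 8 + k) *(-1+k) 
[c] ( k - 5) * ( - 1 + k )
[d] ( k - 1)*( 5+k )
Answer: c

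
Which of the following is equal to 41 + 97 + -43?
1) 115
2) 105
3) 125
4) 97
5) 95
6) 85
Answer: 5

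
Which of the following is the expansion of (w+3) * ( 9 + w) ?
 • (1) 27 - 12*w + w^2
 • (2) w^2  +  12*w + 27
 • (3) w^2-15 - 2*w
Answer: 2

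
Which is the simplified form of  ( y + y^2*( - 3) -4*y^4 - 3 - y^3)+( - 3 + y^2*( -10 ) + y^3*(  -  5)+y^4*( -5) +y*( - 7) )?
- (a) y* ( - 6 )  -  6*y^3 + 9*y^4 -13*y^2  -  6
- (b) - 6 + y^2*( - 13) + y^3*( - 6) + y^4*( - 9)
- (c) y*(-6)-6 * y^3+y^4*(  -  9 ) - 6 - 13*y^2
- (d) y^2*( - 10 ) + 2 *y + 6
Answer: c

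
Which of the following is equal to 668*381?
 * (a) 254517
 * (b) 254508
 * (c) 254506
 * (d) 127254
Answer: b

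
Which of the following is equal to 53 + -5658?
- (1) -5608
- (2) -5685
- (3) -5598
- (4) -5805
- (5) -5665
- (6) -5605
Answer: 6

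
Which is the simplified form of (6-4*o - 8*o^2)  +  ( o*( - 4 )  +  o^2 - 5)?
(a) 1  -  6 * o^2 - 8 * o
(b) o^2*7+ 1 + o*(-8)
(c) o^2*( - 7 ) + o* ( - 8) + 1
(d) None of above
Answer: c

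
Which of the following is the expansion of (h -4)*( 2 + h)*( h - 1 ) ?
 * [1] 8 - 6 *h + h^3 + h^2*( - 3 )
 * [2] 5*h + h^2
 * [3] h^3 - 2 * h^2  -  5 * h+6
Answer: 1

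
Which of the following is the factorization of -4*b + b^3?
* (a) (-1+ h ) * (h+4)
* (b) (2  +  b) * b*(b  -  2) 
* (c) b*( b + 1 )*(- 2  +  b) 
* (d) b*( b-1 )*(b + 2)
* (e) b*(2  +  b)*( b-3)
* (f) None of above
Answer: b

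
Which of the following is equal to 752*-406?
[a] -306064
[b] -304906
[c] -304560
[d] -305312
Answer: d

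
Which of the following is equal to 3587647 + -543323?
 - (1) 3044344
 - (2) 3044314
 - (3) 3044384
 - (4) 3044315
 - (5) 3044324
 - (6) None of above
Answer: 5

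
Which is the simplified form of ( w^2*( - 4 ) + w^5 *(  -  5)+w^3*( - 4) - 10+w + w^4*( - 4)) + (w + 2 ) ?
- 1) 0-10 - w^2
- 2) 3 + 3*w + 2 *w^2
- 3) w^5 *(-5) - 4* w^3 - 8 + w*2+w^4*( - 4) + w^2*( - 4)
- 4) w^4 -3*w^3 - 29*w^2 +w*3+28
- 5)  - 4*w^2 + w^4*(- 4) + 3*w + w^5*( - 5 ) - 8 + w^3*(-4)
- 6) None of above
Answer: 3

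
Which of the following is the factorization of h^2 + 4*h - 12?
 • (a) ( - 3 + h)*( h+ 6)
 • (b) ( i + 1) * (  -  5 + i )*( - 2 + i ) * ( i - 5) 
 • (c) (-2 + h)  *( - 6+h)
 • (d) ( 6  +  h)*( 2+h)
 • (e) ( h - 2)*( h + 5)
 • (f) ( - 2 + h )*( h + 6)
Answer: f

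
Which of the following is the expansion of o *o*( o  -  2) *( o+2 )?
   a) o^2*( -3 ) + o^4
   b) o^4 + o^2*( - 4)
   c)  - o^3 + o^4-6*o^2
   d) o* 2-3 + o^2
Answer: b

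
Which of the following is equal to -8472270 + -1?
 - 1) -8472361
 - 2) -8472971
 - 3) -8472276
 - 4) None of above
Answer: 4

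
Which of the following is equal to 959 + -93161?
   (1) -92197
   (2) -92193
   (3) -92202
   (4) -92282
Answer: 3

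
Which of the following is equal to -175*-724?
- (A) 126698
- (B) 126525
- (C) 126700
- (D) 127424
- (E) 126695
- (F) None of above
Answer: C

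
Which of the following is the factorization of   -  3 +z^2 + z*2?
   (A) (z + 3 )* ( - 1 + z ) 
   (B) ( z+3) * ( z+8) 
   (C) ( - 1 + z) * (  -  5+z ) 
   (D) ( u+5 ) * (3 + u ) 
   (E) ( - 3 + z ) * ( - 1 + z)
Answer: A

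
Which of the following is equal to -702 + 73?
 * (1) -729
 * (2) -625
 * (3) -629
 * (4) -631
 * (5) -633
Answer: 3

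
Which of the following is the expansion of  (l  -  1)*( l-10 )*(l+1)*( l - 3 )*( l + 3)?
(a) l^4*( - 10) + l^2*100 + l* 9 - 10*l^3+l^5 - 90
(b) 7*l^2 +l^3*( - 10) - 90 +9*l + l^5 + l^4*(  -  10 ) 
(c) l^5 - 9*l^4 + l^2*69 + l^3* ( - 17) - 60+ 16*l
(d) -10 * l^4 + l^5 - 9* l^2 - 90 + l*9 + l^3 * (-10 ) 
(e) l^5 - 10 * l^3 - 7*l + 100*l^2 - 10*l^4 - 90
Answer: a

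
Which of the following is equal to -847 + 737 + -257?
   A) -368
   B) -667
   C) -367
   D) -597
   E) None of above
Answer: C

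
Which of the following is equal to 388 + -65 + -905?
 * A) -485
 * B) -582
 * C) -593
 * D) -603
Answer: B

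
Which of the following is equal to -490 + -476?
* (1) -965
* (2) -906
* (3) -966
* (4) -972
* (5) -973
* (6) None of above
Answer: 3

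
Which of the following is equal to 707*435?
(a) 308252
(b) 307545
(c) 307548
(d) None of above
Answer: b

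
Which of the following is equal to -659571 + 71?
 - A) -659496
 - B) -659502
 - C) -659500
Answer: C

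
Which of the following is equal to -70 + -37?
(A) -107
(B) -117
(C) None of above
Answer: A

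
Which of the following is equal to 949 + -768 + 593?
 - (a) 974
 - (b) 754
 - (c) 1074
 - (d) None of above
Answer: d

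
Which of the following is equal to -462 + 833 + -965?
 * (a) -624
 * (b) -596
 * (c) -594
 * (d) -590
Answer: c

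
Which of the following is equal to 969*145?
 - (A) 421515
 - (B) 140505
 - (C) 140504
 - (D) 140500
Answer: B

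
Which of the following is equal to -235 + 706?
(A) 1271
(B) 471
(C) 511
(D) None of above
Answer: B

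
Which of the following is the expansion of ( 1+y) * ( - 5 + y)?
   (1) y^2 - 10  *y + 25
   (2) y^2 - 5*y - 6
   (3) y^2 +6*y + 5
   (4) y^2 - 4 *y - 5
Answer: 4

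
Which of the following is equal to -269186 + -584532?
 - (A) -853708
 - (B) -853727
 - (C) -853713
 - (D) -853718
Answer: D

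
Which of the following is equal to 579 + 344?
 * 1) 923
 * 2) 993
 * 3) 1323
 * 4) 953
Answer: 1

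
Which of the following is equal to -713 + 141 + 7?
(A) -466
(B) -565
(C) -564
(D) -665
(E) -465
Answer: B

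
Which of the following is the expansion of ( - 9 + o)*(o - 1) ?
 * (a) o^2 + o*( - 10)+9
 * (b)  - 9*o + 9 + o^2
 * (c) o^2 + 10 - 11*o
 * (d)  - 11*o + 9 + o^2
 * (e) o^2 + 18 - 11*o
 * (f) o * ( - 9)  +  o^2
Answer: a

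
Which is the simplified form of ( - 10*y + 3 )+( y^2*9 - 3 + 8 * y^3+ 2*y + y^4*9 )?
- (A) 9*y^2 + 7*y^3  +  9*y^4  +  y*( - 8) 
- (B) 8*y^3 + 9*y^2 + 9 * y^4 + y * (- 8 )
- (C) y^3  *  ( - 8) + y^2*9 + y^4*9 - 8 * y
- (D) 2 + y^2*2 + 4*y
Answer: B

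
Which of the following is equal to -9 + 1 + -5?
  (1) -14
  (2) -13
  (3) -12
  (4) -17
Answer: 2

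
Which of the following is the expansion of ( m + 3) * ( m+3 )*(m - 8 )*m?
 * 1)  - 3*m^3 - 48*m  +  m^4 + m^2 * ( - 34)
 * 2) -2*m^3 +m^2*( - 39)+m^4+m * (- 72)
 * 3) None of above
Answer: 2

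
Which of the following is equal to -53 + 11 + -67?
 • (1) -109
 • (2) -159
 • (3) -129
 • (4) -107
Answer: 1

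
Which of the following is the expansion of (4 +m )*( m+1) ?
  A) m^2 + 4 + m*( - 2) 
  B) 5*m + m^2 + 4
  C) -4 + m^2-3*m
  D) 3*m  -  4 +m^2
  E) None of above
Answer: B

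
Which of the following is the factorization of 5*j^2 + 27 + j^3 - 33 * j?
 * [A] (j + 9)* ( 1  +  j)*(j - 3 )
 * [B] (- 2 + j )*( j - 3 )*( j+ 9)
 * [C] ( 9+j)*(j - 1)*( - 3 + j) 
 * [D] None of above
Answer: C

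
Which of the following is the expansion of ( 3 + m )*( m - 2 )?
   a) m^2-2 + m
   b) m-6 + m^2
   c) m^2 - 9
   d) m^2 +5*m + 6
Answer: b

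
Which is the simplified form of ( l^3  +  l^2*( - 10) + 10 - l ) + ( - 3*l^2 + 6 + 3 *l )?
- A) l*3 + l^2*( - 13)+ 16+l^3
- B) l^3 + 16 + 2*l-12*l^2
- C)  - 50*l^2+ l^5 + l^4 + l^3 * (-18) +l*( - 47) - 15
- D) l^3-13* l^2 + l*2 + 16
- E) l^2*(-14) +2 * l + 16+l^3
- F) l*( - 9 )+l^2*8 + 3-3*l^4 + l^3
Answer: D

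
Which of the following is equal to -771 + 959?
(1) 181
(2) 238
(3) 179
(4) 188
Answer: 4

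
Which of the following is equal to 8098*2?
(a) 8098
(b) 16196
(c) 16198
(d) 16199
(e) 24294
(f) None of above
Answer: b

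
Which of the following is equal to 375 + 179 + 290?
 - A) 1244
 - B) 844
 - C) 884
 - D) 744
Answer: B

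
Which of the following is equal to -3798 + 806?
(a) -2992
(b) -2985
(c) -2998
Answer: a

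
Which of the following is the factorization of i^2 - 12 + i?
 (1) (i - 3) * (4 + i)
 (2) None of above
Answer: 1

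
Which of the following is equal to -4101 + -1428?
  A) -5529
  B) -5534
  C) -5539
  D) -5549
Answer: A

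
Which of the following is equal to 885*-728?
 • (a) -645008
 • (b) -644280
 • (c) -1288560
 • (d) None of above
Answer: b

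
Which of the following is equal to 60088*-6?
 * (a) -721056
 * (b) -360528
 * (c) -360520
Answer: b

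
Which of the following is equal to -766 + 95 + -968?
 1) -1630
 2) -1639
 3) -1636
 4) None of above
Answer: 2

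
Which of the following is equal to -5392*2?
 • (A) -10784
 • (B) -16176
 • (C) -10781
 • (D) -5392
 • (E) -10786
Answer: A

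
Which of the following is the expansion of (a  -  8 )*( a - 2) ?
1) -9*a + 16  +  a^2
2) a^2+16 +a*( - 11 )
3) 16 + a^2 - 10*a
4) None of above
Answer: 3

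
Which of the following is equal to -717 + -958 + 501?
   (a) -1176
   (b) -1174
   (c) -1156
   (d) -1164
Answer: b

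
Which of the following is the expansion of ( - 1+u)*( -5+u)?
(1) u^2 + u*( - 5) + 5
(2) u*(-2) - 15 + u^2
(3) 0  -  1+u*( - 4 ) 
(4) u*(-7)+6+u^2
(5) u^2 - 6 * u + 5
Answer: 5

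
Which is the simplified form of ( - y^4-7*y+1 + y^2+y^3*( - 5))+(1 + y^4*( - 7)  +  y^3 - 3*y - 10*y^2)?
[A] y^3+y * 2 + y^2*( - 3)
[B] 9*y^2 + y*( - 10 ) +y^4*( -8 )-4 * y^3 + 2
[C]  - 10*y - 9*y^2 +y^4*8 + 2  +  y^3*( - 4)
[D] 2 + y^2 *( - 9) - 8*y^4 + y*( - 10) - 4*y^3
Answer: D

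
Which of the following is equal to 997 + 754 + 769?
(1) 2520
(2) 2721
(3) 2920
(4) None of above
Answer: 1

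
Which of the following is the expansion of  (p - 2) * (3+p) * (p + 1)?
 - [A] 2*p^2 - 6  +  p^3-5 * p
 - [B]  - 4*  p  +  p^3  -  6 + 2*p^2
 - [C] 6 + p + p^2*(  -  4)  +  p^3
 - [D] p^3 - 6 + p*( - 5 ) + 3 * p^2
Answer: A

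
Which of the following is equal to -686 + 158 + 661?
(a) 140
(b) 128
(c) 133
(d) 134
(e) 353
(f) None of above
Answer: c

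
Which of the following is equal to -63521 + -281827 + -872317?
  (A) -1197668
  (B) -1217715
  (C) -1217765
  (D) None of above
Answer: D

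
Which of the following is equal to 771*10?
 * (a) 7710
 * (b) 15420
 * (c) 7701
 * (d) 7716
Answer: a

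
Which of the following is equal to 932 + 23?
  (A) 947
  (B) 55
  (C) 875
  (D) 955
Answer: D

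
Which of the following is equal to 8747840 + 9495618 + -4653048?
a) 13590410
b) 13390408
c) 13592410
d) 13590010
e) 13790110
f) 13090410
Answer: a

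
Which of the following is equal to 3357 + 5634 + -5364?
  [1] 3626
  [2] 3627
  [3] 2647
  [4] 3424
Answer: 2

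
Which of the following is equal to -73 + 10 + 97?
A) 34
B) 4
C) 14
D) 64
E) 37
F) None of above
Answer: A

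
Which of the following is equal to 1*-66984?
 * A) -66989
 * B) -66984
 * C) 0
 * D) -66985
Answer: B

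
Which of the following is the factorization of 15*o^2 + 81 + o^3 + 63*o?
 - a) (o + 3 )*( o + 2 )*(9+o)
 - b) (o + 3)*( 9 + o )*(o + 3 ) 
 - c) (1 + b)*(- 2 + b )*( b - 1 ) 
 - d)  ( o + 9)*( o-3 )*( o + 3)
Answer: b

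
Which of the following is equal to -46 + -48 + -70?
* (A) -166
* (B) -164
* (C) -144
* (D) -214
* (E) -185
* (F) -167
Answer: B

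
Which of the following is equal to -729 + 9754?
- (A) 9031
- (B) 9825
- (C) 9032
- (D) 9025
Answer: D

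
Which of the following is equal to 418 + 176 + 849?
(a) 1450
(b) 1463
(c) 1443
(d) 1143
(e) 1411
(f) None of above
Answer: c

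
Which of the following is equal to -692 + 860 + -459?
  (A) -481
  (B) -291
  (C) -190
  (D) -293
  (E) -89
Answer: B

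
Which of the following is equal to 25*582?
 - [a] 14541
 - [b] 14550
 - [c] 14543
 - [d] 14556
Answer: b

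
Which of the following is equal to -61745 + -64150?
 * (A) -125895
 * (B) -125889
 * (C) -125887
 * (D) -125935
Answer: A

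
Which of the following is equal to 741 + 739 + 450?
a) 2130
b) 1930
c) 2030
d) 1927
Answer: b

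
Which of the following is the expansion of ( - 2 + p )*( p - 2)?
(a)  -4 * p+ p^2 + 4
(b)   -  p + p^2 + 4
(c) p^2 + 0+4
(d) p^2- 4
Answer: a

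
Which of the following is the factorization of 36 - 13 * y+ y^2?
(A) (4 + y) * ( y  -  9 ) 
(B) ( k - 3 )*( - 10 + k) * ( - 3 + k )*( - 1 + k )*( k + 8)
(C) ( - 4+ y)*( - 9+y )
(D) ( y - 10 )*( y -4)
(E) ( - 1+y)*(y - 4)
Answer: C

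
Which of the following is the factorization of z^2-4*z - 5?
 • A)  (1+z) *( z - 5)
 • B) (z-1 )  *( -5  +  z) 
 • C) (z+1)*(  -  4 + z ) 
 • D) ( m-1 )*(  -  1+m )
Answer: A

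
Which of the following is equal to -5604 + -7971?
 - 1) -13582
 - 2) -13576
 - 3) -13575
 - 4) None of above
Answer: 3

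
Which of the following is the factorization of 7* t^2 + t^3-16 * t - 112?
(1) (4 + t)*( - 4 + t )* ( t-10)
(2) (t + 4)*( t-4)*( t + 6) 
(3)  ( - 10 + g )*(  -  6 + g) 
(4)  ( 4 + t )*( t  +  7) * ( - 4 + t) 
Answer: 4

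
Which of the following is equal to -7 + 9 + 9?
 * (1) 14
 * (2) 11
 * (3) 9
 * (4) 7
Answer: 2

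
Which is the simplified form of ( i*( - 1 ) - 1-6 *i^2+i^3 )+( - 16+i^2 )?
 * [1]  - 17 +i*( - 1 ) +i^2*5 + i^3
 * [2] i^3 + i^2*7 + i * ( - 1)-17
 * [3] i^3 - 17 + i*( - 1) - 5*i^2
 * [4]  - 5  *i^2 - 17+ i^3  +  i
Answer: 3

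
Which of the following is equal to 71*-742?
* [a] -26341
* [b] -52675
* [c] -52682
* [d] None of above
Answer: c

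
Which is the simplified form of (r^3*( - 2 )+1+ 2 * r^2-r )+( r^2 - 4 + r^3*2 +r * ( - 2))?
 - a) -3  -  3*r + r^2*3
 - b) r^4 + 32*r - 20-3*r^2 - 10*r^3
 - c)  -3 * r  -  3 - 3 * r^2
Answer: a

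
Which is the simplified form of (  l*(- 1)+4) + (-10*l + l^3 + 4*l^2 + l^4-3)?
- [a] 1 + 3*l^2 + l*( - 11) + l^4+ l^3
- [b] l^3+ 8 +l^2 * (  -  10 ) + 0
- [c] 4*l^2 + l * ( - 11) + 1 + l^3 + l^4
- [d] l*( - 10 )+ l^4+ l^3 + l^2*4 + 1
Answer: c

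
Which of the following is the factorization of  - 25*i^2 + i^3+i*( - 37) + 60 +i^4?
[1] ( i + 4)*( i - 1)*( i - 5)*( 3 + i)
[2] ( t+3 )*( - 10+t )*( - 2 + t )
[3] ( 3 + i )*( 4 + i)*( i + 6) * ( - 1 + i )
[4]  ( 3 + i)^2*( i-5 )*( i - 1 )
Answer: 1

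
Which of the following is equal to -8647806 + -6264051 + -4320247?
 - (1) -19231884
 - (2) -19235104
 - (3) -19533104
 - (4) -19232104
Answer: 4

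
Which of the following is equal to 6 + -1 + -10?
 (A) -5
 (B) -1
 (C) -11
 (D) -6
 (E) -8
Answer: A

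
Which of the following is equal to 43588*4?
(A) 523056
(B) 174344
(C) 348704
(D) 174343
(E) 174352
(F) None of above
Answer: E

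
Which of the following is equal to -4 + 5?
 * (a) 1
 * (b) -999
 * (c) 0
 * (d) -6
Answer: a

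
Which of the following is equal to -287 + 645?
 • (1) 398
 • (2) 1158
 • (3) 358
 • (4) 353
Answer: 3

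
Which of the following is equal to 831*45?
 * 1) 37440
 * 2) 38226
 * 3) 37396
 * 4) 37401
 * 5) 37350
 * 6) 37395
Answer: 6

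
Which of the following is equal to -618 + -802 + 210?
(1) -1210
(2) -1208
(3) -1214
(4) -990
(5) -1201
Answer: 1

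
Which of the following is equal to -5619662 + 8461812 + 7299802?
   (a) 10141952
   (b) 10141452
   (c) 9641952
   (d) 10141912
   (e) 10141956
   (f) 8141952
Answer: a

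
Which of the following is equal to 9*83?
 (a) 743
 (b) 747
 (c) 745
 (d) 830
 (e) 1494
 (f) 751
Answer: b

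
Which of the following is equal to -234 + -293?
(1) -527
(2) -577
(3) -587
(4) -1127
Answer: 1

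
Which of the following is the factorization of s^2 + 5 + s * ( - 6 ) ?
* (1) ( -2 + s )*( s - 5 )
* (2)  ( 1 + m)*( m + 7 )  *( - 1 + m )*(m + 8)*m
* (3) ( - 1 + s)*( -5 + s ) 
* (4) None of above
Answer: 3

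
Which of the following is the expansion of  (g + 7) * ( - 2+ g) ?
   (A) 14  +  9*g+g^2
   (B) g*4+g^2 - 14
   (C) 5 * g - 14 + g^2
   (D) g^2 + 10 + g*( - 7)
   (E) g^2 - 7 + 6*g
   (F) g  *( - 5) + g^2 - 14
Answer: C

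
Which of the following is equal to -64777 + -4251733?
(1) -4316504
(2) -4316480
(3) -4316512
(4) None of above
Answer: 4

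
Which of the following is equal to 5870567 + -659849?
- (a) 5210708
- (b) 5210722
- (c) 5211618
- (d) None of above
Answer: d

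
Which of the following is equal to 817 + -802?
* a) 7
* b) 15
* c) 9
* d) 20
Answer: b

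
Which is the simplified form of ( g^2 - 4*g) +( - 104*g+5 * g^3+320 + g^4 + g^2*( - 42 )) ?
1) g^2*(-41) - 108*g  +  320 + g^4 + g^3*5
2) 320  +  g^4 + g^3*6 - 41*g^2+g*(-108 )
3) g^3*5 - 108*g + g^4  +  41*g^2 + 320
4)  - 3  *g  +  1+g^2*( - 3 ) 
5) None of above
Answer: 1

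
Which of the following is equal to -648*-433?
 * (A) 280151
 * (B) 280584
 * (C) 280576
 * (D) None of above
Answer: B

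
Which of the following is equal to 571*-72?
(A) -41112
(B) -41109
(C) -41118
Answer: A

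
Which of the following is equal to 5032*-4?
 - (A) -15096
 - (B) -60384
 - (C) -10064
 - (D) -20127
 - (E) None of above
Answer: E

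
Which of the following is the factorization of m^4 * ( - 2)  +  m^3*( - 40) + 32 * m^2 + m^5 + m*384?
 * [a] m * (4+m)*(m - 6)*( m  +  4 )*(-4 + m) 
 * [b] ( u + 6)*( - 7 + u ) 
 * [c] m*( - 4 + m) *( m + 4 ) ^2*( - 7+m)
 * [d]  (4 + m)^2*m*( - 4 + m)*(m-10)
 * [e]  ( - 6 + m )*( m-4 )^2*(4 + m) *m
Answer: a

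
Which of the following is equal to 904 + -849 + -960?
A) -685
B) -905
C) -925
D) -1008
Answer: B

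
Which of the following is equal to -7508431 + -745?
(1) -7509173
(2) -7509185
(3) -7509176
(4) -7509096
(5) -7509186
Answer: 3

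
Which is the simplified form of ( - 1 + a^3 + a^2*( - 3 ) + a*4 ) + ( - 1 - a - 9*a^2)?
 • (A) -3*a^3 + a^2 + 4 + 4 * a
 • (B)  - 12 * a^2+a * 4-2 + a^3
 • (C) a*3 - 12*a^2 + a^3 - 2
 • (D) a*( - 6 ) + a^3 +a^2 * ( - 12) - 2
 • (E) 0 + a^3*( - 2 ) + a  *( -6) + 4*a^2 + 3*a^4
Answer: C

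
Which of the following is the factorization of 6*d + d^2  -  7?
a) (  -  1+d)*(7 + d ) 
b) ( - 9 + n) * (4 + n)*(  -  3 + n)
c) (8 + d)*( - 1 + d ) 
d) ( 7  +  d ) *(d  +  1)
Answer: a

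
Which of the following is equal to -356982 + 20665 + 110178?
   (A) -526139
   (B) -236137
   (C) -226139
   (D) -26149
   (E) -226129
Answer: C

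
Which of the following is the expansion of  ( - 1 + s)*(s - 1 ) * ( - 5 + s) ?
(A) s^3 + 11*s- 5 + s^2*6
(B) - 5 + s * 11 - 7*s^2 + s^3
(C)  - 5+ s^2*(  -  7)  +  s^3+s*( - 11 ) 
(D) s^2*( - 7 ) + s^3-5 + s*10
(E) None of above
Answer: B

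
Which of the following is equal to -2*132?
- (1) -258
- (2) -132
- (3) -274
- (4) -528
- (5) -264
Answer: 5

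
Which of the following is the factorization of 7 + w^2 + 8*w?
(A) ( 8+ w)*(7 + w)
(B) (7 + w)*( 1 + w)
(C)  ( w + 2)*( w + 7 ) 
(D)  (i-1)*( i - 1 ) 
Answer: B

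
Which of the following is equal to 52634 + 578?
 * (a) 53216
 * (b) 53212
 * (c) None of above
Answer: b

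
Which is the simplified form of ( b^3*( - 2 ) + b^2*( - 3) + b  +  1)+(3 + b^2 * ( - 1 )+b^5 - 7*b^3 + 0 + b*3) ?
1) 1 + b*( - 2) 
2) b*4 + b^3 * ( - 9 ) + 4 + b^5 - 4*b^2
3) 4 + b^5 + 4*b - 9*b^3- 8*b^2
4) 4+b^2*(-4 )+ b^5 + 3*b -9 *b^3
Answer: 2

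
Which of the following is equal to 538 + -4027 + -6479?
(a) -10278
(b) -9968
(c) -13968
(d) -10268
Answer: b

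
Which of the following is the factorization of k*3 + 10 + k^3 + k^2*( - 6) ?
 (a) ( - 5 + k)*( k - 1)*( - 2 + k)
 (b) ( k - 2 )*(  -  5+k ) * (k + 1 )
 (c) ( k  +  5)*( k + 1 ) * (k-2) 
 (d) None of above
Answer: b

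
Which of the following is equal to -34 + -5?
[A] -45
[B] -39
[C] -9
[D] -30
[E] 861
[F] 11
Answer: B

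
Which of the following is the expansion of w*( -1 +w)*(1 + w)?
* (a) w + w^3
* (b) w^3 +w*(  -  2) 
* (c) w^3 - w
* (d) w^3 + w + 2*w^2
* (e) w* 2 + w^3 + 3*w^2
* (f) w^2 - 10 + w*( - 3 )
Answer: c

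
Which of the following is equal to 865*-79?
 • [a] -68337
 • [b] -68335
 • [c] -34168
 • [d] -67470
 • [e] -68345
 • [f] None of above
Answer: b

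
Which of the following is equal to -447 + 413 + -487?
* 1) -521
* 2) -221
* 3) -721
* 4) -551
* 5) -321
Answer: 1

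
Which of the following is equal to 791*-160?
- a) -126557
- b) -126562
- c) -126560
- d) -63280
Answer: c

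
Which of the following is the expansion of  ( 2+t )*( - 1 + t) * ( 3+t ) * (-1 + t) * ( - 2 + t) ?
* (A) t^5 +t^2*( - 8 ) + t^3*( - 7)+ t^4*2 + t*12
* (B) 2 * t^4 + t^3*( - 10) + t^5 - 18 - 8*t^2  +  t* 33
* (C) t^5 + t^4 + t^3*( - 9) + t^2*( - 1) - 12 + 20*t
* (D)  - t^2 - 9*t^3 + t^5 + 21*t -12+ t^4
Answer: C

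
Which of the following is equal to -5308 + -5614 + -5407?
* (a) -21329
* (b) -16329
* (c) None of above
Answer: b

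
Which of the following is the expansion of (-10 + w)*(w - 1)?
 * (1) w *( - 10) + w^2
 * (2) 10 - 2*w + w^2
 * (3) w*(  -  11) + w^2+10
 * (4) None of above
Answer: 3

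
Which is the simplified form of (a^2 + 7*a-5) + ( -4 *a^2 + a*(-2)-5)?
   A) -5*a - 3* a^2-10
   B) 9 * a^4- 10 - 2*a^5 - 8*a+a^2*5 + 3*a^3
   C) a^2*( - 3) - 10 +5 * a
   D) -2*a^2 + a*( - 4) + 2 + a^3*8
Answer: C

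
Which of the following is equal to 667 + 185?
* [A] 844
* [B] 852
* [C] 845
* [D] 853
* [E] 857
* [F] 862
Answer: B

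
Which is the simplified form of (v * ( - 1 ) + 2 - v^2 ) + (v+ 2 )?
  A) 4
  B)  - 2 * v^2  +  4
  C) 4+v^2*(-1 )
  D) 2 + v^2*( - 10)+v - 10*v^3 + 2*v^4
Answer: C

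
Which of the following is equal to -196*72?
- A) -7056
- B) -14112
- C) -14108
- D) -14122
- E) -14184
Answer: B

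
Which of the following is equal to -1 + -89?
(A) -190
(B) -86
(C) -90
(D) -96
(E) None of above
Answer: C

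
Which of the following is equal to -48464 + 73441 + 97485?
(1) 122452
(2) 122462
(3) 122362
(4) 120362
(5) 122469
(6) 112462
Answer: 2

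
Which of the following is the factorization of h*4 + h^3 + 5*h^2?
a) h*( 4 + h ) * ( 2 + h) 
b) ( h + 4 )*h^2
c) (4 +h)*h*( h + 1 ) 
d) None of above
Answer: c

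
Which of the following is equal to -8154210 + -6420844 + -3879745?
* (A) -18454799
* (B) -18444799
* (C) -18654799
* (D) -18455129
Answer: A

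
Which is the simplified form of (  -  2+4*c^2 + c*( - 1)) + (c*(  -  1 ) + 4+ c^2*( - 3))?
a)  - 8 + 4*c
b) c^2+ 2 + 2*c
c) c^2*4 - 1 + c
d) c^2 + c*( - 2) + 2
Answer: d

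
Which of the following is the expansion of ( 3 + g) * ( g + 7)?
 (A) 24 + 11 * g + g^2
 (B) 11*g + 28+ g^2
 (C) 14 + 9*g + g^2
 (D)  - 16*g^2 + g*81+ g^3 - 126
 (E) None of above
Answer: E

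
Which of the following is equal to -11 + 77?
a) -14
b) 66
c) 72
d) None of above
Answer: b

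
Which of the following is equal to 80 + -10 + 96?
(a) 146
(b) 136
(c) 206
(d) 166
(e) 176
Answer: d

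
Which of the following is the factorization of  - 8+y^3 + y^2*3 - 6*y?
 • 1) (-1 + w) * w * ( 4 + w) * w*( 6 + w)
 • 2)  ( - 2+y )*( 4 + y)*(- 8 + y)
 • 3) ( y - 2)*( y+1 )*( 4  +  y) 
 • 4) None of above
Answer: 3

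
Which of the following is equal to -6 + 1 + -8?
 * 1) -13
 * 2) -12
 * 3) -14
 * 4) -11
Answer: 1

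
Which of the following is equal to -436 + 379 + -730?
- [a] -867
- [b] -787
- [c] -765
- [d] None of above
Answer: b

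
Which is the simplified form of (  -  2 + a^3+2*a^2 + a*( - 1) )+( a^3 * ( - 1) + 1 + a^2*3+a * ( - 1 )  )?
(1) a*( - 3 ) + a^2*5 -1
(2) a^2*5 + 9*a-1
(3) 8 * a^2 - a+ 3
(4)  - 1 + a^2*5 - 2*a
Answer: 4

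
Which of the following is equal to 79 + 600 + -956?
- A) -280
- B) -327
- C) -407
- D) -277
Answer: D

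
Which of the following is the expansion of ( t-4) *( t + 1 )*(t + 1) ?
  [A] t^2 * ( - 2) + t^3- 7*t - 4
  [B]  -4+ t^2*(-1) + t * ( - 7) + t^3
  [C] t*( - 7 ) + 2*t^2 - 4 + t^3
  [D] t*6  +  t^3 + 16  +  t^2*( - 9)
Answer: A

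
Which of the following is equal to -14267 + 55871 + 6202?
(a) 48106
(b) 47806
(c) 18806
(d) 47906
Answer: b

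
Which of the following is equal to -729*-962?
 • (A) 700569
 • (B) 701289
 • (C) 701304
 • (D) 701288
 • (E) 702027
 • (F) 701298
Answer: F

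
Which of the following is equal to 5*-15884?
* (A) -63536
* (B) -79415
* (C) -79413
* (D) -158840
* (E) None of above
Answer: E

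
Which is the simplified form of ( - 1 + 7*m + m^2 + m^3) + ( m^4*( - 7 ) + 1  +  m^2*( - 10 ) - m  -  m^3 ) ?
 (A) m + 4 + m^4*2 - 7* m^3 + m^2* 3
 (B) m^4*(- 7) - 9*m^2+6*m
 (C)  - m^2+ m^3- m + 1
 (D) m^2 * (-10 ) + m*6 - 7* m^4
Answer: B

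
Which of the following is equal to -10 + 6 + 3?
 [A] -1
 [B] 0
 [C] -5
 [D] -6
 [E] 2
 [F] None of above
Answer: A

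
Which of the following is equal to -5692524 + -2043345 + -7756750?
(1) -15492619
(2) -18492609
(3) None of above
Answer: 1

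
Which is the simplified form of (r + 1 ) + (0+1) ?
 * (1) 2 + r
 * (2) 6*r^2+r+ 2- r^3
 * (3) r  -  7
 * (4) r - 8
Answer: 1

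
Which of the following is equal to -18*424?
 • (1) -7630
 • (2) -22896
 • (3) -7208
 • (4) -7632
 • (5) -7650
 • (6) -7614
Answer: 4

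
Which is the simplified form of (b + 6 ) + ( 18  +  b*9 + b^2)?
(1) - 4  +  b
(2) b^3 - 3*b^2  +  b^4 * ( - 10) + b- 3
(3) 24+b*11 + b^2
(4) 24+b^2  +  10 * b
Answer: 4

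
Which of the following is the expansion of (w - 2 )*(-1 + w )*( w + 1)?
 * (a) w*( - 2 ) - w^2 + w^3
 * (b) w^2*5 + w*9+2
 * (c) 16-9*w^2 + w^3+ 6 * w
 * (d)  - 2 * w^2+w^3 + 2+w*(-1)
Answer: d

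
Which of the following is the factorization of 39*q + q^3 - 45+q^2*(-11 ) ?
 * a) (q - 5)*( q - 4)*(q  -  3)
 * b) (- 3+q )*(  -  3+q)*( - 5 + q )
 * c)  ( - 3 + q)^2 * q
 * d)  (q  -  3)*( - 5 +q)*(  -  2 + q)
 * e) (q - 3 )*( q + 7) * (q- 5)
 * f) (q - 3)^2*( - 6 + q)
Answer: b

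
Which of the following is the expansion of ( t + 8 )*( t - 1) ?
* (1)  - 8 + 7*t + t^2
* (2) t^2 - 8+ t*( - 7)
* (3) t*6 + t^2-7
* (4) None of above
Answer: 1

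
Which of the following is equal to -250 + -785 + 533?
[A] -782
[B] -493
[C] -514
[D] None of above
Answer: D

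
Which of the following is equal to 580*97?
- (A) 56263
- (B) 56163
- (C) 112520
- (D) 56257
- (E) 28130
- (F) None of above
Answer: F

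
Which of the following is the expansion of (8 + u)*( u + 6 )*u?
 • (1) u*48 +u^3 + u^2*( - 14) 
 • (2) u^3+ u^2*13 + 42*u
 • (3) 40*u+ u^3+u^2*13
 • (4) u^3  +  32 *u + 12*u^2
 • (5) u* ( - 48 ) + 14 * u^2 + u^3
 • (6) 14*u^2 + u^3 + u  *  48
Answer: 6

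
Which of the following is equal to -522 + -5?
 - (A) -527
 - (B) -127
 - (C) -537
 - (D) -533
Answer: A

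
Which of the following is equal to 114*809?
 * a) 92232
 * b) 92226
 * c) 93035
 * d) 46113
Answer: b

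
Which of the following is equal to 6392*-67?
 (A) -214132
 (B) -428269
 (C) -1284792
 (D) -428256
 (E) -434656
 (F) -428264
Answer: F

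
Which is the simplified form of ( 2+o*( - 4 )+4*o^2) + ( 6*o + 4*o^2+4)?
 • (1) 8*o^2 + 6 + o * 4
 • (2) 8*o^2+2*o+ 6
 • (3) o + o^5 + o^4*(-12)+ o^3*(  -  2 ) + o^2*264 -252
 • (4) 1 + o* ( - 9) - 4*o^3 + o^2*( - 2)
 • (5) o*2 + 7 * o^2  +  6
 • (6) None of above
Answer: 2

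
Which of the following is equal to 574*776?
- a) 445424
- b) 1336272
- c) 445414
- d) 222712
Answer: a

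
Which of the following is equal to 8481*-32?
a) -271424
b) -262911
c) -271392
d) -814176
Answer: c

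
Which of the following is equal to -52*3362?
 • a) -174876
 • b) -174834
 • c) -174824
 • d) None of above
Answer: c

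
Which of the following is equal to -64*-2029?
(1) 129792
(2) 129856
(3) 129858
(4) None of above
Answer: 2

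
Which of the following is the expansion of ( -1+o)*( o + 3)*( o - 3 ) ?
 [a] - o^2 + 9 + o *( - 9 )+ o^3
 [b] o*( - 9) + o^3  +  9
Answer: a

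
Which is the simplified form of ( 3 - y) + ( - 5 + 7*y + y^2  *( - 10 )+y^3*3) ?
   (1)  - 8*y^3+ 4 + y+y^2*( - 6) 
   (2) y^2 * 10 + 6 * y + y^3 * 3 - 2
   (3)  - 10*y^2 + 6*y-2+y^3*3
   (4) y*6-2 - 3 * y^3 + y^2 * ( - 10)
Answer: 3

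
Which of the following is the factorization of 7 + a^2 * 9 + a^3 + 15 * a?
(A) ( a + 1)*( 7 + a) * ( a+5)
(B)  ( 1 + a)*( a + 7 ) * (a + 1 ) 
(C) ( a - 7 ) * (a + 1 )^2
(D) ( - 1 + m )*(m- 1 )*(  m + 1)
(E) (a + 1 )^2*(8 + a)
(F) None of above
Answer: B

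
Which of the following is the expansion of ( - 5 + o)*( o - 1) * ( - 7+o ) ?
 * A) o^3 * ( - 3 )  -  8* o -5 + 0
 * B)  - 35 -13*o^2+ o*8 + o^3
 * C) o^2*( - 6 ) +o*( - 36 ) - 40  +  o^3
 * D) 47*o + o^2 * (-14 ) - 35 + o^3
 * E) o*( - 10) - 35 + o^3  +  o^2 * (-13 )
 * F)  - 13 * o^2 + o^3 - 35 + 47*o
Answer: F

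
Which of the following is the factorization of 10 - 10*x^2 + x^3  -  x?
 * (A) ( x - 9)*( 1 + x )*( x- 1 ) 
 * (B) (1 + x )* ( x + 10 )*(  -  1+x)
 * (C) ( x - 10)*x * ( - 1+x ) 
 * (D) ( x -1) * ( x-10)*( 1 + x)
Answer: D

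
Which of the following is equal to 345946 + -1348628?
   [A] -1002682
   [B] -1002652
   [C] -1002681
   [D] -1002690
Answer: A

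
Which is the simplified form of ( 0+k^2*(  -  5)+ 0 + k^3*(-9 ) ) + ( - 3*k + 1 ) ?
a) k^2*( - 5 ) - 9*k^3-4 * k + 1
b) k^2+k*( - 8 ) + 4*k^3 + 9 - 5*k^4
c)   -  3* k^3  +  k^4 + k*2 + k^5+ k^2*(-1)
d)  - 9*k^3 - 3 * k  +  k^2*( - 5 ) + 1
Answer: d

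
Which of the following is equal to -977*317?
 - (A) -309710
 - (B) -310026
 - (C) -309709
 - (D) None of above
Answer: C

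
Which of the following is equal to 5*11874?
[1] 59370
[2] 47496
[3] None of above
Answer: 1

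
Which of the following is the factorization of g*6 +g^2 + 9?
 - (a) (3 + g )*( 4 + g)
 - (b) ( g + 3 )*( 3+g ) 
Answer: b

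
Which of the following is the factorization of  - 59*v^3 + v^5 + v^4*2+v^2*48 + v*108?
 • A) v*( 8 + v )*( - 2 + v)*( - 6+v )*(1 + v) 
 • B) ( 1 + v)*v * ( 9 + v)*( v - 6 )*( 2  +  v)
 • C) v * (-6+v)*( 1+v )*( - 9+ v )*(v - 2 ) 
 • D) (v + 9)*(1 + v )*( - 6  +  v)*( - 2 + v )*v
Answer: D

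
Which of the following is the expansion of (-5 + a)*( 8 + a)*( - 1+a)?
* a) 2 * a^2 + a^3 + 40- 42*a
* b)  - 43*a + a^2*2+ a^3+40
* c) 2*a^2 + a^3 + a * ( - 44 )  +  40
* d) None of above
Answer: b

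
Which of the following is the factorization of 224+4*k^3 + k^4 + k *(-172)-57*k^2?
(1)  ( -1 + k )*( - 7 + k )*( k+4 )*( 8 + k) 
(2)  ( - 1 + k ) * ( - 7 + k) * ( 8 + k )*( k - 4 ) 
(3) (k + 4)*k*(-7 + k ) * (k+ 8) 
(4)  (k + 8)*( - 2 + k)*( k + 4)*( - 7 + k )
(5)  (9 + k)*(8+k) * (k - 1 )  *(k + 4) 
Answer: 1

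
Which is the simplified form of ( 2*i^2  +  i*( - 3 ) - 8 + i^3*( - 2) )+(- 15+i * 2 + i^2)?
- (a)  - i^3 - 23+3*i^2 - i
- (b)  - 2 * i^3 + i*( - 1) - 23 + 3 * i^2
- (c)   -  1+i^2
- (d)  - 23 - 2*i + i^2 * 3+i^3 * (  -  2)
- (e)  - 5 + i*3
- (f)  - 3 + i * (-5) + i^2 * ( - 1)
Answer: b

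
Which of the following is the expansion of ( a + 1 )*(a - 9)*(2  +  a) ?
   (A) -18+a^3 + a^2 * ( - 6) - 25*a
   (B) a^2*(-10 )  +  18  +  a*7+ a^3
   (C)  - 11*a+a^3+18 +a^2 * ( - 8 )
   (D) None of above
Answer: A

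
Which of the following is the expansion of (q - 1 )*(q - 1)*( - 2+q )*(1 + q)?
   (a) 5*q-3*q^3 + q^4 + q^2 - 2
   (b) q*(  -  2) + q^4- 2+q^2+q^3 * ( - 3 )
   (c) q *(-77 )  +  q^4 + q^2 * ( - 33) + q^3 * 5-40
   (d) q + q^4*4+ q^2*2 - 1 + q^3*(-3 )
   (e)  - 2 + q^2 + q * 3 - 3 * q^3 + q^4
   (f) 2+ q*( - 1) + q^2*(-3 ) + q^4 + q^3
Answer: e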